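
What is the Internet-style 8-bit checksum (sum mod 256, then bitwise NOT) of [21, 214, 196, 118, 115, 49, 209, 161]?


Sum = 1083 mod 256 = 59
Complement = 196

196


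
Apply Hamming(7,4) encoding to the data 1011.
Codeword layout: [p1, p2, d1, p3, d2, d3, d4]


Parity bits: p1=0, p2=1, p3=0

0110011


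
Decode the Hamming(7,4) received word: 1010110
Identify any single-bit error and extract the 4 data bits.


Syndrome = 1: error at position 1

Data: 1110 (corrected bit 1)


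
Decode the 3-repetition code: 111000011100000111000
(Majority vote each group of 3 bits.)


Groups: 111, 000, 011, 100, 000, 111, 000
Majority votes: 1010010

1010010


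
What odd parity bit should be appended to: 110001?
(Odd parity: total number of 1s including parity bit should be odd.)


Number of 1s in data: 3
Parity bit: 0

0


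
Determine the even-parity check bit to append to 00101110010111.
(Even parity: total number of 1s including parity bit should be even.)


Number of 1s in data: 8
Parity bit: 0

0


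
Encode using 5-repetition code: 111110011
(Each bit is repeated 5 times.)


Each bit -> 5 copies

111111111111111111111111100000000001111111111


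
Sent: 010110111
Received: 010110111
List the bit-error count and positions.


XOR: 000000000

0 errors (received matches sent)


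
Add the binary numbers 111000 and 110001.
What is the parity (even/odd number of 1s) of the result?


111000 = 56
110001 = 49
Sum = 105 = 1101001
1s count = 4

even parity (4 ones in 1101001)


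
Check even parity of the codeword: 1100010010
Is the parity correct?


Number of 1s: 4

Yes, parity is correct (4 ones)


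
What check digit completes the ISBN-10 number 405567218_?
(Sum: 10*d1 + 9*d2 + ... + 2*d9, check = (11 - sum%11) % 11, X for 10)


Weighted sum: 213
213 mod 11 = 4

Check digit: 7


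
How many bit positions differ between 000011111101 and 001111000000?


XOR: 001100111101
Count of 1s: 7

7


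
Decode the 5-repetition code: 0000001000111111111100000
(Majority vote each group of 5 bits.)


Groups: 00000, 01000, 11111, 11111, 00000
Majority votes: 00110

00110


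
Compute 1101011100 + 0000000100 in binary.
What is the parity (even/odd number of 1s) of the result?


1101011100 = 860
0000000100 = 4
Sum = 864 = 1101100000
1s count = 4

even parity (4 ones in 1101100000)


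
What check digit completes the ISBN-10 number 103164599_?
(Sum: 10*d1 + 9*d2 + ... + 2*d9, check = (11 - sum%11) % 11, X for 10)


Weighted sum: 162
162 mod 11 = 8

Check digit: 3


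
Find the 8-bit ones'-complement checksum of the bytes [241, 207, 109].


Sum = 557 mod 256 = 45
Complement = 210

210


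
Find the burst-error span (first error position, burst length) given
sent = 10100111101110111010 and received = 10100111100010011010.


XOR: 00000000001100100000

Burst at position 10, length 5


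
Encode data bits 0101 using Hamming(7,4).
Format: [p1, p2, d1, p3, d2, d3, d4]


Parity bits: p1=0, p2=1, p3=0

0100101


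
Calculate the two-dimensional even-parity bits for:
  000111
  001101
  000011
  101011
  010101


Row parities: 11001
Column parities: 110111

Row P: 11001, Col P: 110111, Corner: 1


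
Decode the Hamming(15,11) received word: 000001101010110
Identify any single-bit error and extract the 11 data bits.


Syndrome = 0: no error detected

Data: 00111010110 (no errors)


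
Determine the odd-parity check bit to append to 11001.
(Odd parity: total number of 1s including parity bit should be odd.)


Number of 1s in data: 3
Parity bit: 0

0


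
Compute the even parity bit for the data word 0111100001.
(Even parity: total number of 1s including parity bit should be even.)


Number of 1s in data: 5
Parity bit: 1

1


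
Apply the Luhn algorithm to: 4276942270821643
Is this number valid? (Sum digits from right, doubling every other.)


Luhn sum = 73
73 mod 10 = 3

Invalid (Luhn sum mod 10 = 3)


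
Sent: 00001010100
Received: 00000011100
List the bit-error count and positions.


XOR: 00001001000

2 error(s) at position(s): 4, 7


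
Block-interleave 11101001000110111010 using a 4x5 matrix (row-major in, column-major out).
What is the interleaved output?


Matrix:
  11101
  00100
  01101
  11010
Read columns: 10011011111000011010

10011011111000011010


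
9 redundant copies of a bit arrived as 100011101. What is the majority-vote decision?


Ones: 5 out of 9
Threshold: 5

1 (5/9 voted 1)


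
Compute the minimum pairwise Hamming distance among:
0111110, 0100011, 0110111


Comparing all pairs, minimum distance: 2
Can detect 1 errors, correct 0 errors

2


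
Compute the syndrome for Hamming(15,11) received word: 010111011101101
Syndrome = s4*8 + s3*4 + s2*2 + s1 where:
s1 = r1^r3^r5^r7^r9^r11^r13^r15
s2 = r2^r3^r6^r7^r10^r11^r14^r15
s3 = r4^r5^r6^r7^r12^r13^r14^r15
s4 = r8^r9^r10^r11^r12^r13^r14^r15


s1=0, s2=0, s3=0, s4=0

Syndrome = 0 (no error)


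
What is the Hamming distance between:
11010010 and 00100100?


XOR: 11110110
Count of 1s: 6

6


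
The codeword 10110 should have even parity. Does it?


Number of 1s: 3

No, parity error (3 ones)


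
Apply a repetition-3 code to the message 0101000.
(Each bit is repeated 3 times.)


Each bit -> 3 copies

000111000111000000000


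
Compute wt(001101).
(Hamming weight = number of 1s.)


Counting 1s in 001101

3


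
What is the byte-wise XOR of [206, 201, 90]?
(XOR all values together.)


XOR chain: 206 ^ 201 ^ 90 = 93

93


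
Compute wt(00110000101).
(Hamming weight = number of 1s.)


Counting 1s in 00110000101

4


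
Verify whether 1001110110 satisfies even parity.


Number of 1s: 6

Yes, parity is correct (6 ones)


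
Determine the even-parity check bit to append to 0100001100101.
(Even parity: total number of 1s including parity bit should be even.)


Number of 1s in data: 5
Parity bit: 1

1


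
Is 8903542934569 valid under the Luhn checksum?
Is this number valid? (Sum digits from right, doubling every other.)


Luhn sum = 75
75 mod 10 = 5

Invalid (Luhn sum mod 10 = 5)


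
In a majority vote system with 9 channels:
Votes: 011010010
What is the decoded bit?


Ones: 4 out of 9
Threshold: 5

0 (4/9 voted 1)


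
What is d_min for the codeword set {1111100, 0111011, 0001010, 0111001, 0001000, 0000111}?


Comparing all pairs, minimum distance: 1
Can detect 0 errors, correct 0 errors

1


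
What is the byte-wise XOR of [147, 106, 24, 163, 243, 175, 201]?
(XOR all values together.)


XOR chain: 147 ^ 106 ^ 24 ^ 163 ^ 243 ^ 175 ^ 201 = 215

215


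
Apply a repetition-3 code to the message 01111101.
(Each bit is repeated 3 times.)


Each bit -> 3 copies

000111111111111111000111


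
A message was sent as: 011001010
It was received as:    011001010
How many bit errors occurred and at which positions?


XOR: 000000000

0 errors (received matches sent)


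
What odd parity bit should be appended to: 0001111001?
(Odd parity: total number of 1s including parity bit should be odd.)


Number of 1s in data: 5
Parity bit: 0

0


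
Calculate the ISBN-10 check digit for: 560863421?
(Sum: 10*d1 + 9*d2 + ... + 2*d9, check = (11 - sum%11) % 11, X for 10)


Weighted sum: 235
235 mod 11 = 4

Check digit: 7


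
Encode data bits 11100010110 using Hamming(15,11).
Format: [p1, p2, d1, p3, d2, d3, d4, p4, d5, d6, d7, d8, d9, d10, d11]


Parity bits: p1=0, p2=0, p3=0, p4=1

001011010010110


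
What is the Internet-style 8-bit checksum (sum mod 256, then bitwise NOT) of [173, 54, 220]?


Sum = 447 mod 256 = 191
Complement = 64

64


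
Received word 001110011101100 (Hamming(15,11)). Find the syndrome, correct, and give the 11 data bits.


Syndrome = 8: error at position 8

Data: 11001101100 (corrected bit 8)


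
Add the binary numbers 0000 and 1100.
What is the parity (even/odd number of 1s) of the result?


0000 = 0
1100 = 12
Sum = 12 = 1100
1s count = 2

even parity (2 ones in 1100)


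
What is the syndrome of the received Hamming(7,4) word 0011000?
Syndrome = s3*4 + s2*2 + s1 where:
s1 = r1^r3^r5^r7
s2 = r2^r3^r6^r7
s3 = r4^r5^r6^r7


s1=1, s2=1, s3=1

Syndrome = 7 (error at position 7)


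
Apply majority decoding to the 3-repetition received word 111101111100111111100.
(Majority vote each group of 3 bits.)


Groups: 111, 101, 111, 100, 111, 111, 100
Majority votes: 1110110

1110110


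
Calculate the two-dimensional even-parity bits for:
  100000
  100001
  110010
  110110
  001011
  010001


Row parities: 101010
Column parities: 011111

Row P: 101010, Col P: 011111, Corner: 1


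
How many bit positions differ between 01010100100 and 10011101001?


XOR: 11001001101
Count of 1s: 6

6


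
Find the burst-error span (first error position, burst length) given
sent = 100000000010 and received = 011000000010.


XOR: 111000000000

Burst at position 0, length 3


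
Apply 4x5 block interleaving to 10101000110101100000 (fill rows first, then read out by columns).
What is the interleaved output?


Matrix:
  10101
  00011
  01011
  00000
Read columns: 10000010100001101110

10000010100001101110


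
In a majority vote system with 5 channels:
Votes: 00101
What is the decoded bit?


Ones: 2 out of 5
Threshold: 3

0 (2/5 voted 1)


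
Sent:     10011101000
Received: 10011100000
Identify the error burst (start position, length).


XOR: 00000001000

Burst at position 7, length 1


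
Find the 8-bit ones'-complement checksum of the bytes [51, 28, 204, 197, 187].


Sum = 667 mod 256 = 155
Complement = 100

100


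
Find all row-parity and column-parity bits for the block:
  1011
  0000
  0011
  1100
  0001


Row parities: 10001
Column parities: 0101

Row P: 10001, Col P: 0101, Corner: 0


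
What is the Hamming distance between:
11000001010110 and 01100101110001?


XOR: 10100100100111
Count of 1s: 7

7


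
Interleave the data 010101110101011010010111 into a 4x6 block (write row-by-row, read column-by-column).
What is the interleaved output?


Matrix:
  010101
  110101
  011010
  010111
Read columns: 010011110010110100111101

010011110010110100111101


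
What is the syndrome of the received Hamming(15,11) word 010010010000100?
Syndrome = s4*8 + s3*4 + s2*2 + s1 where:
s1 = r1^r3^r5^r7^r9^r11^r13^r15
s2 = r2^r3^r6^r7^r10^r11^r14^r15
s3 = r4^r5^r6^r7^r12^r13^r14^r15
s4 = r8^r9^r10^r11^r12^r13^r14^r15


s1=0, s2=1, s3=0, s4=0

Syndrome = 2 (error at position 2)


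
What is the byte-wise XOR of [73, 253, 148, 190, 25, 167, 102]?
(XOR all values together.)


XOR chain: 73 ^ 253 ^ 148 ^ 190 ^ 25 ^ 167 ^ 102 = 70

70


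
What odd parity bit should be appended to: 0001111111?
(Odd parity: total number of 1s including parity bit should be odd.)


Number of 1s in data: 7
Parity bit: 0

0


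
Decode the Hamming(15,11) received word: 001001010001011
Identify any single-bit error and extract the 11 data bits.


Syndrome = 0: no error detected

Data: 10100001011 (no errors)


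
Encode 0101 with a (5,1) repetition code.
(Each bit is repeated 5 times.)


Each bit -> 5 copies

00000111110000011111


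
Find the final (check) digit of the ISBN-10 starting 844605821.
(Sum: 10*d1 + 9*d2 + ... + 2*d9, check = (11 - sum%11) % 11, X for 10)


Weighted sum: 255
255 mod 11 = 2

Check digit: 9


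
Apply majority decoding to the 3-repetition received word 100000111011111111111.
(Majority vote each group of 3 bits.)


Groups: 100, 000, 111, 011, 111, 111, 111
Majority votes: 0011111

0011111


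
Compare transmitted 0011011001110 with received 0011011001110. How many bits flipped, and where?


XOR: 0000000000000

0 errors (received matches sent)


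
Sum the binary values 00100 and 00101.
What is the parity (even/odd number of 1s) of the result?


00100 = 4
00101 = 5
Sum = 9 = 1001
1s count = 2

even parity (2 ones in 1001)


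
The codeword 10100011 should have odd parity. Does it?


Number of 1s: 4

No, parity error (4 ones)


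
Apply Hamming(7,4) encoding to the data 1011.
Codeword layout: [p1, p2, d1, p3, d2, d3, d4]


Parity bits: p1=0, p2=1, p3=0

0110011


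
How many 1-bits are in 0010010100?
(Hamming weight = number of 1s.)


Counting 1s in 0010010100

3


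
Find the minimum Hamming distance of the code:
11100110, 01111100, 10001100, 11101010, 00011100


Comparing all pairs, minimum distance: 2
Can detect 1 errors, correct 0 errors

2


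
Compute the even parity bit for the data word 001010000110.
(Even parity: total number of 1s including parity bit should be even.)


Number of 1s in data: 4
Parity bit: 0

0


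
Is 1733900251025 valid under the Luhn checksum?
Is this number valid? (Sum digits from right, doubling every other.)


Luhn sum = 44
44 mod 10 = 4

Invalid (Luhn sum mod 10 = 4)


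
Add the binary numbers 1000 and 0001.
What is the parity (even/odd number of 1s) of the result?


1000 = 8
0001 = 1
Sum = 9 = 1001
1s count = 2

even parity (2 ones in 1001)


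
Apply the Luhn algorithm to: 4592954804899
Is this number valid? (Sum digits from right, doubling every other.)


Luhn sum = 73
73 mod 10 = 3

Invalid (Luhn sum mod 10 = 3)


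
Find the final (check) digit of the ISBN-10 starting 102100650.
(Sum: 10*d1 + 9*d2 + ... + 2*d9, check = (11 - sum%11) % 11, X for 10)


Weighted sum: 72
72 mod 11 = 6

Check digit: 5


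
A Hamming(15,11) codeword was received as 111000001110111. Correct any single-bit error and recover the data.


Syndrome = 4: error at position 4

Data: 10001110111 (corrected bit 4)


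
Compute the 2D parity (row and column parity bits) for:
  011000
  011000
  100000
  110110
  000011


Row parities: 00100
Column parities: 010101

Row P: 00100, Col P: 010101, Corner: 1


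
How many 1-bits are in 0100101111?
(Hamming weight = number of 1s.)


Counting 1s in 0100101111

6


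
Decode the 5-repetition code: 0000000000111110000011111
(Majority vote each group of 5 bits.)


Groups: 00000, 00000, 11111, 00000, 11111
Majority votes: 00101

00101


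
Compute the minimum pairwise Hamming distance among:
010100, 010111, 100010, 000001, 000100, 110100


Comparing all pairs, minimum distance: 1
Can detect 0 errors, correct 0 errors

1


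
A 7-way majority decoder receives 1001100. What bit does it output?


Ones: 3 out of 7
Threshold: 4

0 (3/7 voted 1)


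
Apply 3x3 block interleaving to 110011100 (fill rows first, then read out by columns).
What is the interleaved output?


Matrix:
  110
  011
  100
Read columns: 101110010

101110010


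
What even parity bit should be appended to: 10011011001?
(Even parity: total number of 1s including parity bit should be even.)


Number of 1s in data: 6
Parity bit: 0

0


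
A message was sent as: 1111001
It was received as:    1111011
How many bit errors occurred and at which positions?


XOR: 0000010

1 error(s) at position(s): 5


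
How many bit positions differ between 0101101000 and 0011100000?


XOR: 0110001000
Count of 1s: 3

3


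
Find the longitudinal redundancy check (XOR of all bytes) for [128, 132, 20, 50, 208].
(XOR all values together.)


XOR chain: 128 ^ 132 ^ 20 ^ 50 ^ 208 = 242

242


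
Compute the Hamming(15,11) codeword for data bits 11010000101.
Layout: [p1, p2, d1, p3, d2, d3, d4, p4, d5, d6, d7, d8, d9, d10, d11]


Parity bits: p1=1, p2=1, p3=0, p4=0

111010100000101


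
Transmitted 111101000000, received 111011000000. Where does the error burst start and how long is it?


XOR: 000110000000

Burst at position 3, length 2


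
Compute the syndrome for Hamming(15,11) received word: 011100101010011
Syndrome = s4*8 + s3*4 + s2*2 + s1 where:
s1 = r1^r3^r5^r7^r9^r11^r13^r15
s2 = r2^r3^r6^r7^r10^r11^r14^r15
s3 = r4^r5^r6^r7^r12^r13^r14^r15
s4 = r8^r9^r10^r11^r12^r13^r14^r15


s1=1, s2=0, s3=0, s4=0

Syndrome = 1 (error at position 1)


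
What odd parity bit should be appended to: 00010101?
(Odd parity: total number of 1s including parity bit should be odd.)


Number of 1s in data: 3
Parity bit: 0

0


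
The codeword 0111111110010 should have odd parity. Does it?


Number of 1s: 9

Yes, parity is correct (9 ones)


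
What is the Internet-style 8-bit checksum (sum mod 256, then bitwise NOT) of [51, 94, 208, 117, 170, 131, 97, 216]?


Sum = 1084 mod 256 = 60
Complement = 195

195


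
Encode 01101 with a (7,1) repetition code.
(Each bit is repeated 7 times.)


Each bit -> 7 copies

00000001111111111111100000001111111


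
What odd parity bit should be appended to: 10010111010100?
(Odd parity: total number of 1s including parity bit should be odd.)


Number of 1s in data: 7
Parity bit: 0

0


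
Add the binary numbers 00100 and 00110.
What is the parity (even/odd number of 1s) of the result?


00100 = 4
00110 = 6
Sum = 10 = 1010
1s count = 2

even parity (2 ones in 1010)


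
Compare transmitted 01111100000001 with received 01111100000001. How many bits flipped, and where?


XOR: 00000000000000

0 errors (received matches sent)


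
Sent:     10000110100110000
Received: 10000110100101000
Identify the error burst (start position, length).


XOR: 00000000000011000

Burst at position 12, length 2


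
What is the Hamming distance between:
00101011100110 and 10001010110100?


XOR: 10100001010010
Count of 1s: 5

5


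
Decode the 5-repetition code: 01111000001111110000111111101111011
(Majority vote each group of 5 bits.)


Groups: 01111, 00000, 11111, 10000, 11111, 11011, 11011
Majority votes: 1010111

1010111


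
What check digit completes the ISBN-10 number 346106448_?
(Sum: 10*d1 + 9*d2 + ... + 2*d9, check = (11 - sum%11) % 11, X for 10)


Weighted sum: 195
195 mod 11 = 8

Check digit: 3


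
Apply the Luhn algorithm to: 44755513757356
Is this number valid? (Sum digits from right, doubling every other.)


Luhn sum = 58
58 mod 10 = 8

Invalid (Luhn sum mod 10 = 8)


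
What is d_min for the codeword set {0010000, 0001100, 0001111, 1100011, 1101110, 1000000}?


Comparing all pairs, minimum distance: 2
Can detect 1 errors, correct 0 errors

2


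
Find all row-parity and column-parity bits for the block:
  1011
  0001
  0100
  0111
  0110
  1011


Row parities: 111101
Column parities: 0100

Row P: 111101, Col P: 0100, Corner: 1


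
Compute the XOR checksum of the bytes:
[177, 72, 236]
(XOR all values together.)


XOR chain: 177 ^ 72 ^ 236 = 21

21


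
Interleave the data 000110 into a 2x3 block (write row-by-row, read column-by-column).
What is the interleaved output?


Matrix:
  000
  110
Read columns: 010100

010100


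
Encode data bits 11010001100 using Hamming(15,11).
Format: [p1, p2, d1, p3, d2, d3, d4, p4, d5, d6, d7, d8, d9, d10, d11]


Parity bits: p1=0, p2=0, p3=0, p4=0

001010100001100


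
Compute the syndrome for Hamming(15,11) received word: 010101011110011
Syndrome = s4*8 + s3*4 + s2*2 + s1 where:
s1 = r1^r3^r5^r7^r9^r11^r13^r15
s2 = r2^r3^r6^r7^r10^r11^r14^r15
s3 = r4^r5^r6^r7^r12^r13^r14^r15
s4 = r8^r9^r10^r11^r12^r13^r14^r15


s1=1, s2=0, s3=0, s4=0

Syndrome = 1 (error at position 1)


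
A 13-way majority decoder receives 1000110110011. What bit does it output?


Ones: 7 out of 13
Threshold: 7

1 (7/13 voted 1)


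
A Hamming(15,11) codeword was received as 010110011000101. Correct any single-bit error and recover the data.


Syndrome = 0: no error detected

Data: 01001000101 (no errors)


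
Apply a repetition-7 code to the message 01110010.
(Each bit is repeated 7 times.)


Each bit -> 7 copies

00000001111111111111111111110000000000000011111110000000


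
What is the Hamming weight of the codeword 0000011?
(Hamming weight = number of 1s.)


Counting 1s in 0000011

2


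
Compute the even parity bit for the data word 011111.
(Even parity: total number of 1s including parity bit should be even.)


Number of 1s in data: 5
Parity bit: 1

1


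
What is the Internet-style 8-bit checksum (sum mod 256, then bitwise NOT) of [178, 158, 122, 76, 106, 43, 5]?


Sum = 688 mod 256 = 176
Complement = 79

79


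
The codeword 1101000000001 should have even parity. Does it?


Number of 1s: 4

Yes, parity is correct (4 ones)


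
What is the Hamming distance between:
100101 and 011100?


XOR: 111001
Count of 1s: 4

4


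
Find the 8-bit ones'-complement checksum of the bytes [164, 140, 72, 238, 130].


Sum = 744 mod 256 = 232
Complement = 23

23


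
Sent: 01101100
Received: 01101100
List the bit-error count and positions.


XOR: 00000000

0 errors (received matches sent)


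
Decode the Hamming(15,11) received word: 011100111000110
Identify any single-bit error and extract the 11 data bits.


Syndrome = 0: no error detected

Data: 10011000110 (no errors)


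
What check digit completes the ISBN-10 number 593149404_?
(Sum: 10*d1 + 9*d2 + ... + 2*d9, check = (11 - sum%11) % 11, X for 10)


Weighted sum: 255
255 mod 11 = 2

Check digit: 9


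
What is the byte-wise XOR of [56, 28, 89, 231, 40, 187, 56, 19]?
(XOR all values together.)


XOR chain: 56 ^ 28 ^ 89 ^ 231 ^ 40 ^ 187 ^ 56 ^ 19 = 34

34


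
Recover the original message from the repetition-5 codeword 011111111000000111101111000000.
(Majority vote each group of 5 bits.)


Groups: 01111, 11110, 00000, 11110, 11110, 00000
Majority votes: 110110

110110


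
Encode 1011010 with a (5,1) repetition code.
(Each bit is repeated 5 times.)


Each bit -> 5 copies

11111000001111111111000001111100000


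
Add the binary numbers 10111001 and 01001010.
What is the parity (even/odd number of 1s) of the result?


10111001 = 185
01001010 = 74
Sum = 259 = 100000011
1s count = 3

odd parity (3 ones in 100000011)


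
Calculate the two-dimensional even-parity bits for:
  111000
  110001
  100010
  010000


Row parities: 1101
Column parities: 111011

Row P: 1101, Col P: 111011, Corner: 1


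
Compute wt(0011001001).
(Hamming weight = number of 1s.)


Counting 1s in 0011001001

4


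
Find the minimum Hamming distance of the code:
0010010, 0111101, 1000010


Comparing all pairs, minimum distance: 2
Can detect 1 errors, correct 0 errors

2


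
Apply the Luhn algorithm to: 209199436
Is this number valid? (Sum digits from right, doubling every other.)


Luhn sum = 47
47 mod 10 = 7

Invalid (Luhn sum mod 10 = 7)


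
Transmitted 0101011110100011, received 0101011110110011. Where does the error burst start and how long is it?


XOR: 0000000000010000

Burst at position 11, length 1


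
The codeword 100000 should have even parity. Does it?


Number of 1s: 1

No, parity error (1 ones)


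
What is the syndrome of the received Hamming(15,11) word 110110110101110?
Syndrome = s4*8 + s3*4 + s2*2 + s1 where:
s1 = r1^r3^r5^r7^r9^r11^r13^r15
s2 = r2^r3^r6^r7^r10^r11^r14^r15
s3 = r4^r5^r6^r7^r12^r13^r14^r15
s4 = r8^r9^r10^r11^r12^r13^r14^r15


s1=0, s2=0, s3=0, s4=1

Syndrome = 8 (error at position 8)


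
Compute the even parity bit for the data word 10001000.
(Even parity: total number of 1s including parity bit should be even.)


Number of 1s in data: 2
Parity bit: 0

0


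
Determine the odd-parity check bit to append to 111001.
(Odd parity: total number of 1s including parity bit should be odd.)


Number of 1s in data: 4
Parity bit: 1

1


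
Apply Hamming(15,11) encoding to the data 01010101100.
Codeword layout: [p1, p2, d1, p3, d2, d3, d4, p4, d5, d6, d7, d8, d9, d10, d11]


Parity bits: p1=1, p2=0, p3=0, p4=1

100010110101100


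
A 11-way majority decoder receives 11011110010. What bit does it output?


Ones: 7 out of 11
Threshold: 6

1 (7/11 voted 1)


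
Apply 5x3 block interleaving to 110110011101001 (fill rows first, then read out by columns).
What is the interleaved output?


Matrix:
  110
  110
  011
  101
  001
Read columns: 110101110000111

110101110000111


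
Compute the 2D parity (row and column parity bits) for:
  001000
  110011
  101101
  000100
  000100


Row parities: 10011
Column parities: 010110

Row P: 10011, Col P: 010110, Corner: 1


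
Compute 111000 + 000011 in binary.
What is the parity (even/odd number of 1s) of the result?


111000 = 56
000011 = 3
Sum = 59 = 111011
1s count = 5

odd parity (5 ones in 111011)


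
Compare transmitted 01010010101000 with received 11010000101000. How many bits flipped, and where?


XOR: 10000010000000

2 error(s) at position(s): 0, 6


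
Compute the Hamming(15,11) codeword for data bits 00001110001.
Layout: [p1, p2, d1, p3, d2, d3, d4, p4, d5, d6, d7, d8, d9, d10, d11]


Parity bits: p1=1, p2=1, p3=1, p4=0

110100001110001


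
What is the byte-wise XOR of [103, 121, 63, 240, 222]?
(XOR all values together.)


XOR chain: 103 ^ 121 ^ 63 ^ 240 ^ 222 = 15

15


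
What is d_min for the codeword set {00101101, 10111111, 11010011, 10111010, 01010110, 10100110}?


Comparing all pairs, minimum distance: 2
Can detect 1 errors, correct 0 errors

2


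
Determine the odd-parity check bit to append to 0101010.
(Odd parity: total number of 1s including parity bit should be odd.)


Number of 1s in data: 3
Parity bit: 0

0


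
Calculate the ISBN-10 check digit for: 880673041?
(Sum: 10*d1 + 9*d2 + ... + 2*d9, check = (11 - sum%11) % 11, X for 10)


Weighted sum: 265
265 mod 11 = 1

Check digit: X


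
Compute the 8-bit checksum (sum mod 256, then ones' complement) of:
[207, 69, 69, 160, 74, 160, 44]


Sum = 783 mod 256 = 15
Complement = 240

240


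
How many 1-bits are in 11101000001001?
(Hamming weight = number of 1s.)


Counting 1s in 11101000001001

6


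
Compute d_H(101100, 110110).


XOR: 011010
Count of 1s: 3

3


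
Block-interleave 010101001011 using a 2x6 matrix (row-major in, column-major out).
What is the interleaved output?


Matrix:
  010101
  001011
Read columns: 001001100111

001001100111


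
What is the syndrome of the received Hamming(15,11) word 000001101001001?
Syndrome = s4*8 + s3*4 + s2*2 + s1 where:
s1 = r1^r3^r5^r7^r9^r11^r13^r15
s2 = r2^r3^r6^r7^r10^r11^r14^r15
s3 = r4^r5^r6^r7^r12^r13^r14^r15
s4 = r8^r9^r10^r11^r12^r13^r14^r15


s1=1, s2=1, s3=0, s4=1

Syndrome = 11 (error at position 11)


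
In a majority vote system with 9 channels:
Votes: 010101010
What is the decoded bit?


Ones: 4 out of 9
Threshold: 5

0 (4/9 voted 1)


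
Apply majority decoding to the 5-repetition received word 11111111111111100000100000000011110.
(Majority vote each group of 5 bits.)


Groups: 11111, 11111, 11111, 00000, 10000, 00000, 11110
Majority votes: 1110001

1110001


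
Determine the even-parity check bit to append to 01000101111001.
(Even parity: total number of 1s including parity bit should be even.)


Number of 1s in data: 7
Parity bit: 1

1


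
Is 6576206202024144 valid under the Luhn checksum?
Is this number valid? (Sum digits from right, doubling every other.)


Luhn sum = 53
53 mod 10 = 3

Invalid (Luhn sum mod 10 = 3)


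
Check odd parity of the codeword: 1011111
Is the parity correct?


Number of 1s: 6

No, parity error (6 ones)


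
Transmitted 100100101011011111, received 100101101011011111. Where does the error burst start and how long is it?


XOR: 000001000000000000

Burst at position 5, length 1


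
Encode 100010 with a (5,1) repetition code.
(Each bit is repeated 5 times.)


Each bit -> 5 copies

111110000000000000001111100000


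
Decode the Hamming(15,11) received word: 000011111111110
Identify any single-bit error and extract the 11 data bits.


Syndrome = 11: error at position 11

Data: 01111101110 (corrected bit 11)


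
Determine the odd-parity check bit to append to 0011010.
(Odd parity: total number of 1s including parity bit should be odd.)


Number of 1s in data: 3
Parity bit: 0

0


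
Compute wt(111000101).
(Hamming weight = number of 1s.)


Counting 1s in 111000101

5


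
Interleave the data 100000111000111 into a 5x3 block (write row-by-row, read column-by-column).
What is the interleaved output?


Matrix:
  100
  000
  111
  000
  111
Read columns: 101010010100101

101010010100101


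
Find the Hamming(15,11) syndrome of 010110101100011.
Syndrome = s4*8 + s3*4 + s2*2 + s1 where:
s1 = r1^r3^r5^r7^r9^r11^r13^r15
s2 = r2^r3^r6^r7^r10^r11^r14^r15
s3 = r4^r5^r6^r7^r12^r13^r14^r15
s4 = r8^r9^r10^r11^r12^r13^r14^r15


s1=0, s2=1, s3=1, s4=0

Syndrome = 6 (error at position 6)


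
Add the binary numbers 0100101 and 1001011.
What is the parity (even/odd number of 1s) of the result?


0100101 = 37
1001011 = 75
Sum = 112 = 1110000
1s count = 3

odd parity (3 ones in 1110000)


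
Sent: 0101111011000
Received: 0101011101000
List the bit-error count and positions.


XOR: 0000100110000

3 error(s) at position(s): 4, 7, 8


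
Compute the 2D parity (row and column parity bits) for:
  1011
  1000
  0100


Row parities: 111
Column parities: 0111

Row P: 111, Col P: 0111, Corner: 1


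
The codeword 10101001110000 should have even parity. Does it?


Number of 1s: 6

Yes, parity is correct (6 ones)


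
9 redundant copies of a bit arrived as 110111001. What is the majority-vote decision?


Ones: 6 out of 9
Threshold: 5

1 (6/9 voted 1)


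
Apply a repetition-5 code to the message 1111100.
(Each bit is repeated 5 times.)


Each bit -> 5 copies

11111111111111111111111110000000000


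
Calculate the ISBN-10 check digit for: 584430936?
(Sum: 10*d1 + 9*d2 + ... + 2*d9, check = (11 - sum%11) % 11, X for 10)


Weighted sum: 257
257 mod 11 = 4

Check digit: 7


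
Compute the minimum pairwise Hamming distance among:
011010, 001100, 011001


Comparing all pairs, minimum distance: 2
Can detect 1 errors, correct 0 errors

2


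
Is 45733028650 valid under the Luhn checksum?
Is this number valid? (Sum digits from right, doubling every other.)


Luhn sum = 37
37 mod 10 = 7

Invalid (Luhn sum mod 10 = 7)


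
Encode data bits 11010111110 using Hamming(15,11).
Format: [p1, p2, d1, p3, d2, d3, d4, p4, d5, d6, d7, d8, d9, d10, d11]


Parity bits: p1=1, p2=1, p3=1, p4=1

111110110111110


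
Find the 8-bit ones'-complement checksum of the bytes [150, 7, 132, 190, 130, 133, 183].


Sum = 925 mod 256 = 157
Complement = 98

98


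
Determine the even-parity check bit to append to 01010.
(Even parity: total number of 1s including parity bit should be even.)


Number of 1s in data: 2
Parity bit: 0

0


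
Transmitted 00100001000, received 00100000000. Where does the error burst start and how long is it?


XOR: 00000001000

Burst at position 7, length 1


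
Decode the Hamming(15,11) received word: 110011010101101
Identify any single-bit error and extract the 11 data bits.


Syndrome = 12: error at position 12

Data: 01100100101 (corrected bit 12)


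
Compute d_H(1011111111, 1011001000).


XOR: 0000110111
Count of 1s: 5

5


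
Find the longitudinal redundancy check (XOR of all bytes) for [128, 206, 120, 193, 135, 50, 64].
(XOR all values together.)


XOR chain: 128 ^ 206 ^ 120 ^ 193 ^ 135 ^ 50 ^ 64 = 2

2


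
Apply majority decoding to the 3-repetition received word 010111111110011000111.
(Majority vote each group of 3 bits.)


Groups: 010, 111, 111, 110, 011, 000, 111
Majority votes: 0111101

0111101


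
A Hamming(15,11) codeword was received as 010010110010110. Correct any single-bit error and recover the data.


Syndrome = 0: no error detected

Data: 01010010110 (no errors)


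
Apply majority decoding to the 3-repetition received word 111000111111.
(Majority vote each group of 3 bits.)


Groups: 111, 000, 111, 111
Majority votes: 1011

1011


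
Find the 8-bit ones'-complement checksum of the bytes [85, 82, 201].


Sum = 368 mod 256 = 112
Complement = 143

143


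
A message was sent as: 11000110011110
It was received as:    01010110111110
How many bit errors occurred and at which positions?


XOR: 10010000100000

3 error(s) at position(s): 0, 3, 8


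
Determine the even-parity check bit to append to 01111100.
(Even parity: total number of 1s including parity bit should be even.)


Number of 1s in data: 5
Parity bit: 1

1


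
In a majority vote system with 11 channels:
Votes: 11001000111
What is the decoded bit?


Ones: 6 out of 11
Threshold: 6

1 (6/11 voted 1)


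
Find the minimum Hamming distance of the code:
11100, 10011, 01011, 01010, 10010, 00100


Comparing all pairs, minimum distance: 1
Can detect 0 errors, correct 0 errors

1


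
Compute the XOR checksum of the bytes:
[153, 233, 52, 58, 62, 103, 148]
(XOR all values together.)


XOR chain: 153 ^ 233 ^ 52 ^ 58 ^ 62 ^ 103 ^ 148 = 179

179


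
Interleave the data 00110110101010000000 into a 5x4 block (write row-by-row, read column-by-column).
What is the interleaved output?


Matrix:
  0011
  0110
  1010
  1000
  0000
Read columns: 00110010001110010000

00110010001110010000


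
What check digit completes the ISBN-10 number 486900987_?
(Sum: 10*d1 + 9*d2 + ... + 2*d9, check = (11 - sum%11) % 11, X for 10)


Weighted sum: 297
297 mod 11 = 0

Check digit: 0


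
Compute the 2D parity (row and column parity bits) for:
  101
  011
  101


Row parities: 000
Column parities: 011

Row P: 000, Col P: 011, Corner: 0


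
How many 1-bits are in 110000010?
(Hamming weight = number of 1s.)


Counting 1s in 110000010

3


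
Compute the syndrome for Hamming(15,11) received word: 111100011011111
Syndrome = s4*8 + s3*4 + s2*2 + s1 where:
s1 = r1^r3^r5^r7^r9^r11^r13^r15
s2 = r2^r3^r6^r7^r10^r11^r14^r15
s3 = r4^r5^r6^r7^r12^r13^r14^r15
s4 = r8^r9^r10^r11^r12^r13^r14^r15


s1=0, s2=1, s3=1, s4=1

Syndrome = 14 (error at position 14)


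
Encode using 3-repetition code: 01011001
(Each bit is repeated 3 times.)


Each bit -> 3 copies

000111000111111000000111


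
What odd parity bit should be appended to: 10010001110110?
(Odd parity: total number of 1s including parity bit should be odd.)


Number of 1s in data: 7
Parity bit: 0

0


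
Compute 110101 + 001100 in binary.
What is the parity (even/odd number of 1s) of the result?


110101 = 53
001100 = 12
Sum = 65 = 1000001
1s count = 2

even parity (2 ones in 1000001)


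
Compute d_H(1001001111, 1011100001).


XOR: 0010101110
Count of 1s: 5

5


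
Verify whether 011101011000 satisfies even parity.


Number of 1s: 6

Yes, parity is correct (6 ones)


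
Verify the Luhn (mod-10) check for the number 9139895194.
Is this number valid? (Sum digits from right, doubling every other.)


Luhn sum = 56
56 mod 10 = 6

Invalid (Luhn sum mod 10 = 6)


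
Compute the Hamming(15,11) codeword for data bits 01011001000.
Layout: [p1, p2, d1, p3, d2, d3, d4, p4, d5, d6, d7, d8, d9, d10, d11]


Parity bits: p1=1, p2=1, p3=1, p4=0

110110101001000


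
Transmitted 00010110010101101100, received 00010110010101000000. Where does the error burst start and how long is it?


XOR: 00000000000000101100

Burst at position 14, length 4


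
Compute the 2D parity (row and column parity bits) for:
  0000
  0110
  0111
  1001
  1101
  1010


Row parities: 001010
Column parities: 1111

Row P: 001010, Col P: 1111, Corner: 0


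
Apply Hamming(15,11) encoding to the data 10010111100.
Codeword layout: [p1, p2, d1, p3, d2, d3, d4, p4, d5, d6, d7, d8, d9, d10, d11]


Parity bits: p1=0, p2=0, p3=1, p4=0

001100100111100


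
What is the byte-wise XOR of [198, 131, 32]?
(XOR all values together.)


XOR chain: 198 ^ 131 ^ 32 = 101

101


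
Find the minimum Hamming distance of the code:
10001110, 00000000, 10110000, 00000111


Comparing all pairs, minimum distance: 3
Can detect 2 errors, correct 1 errors

3


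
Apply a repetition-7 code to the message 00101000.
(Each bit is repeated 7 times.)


Each bit -> 7 copies

00000000000000111111100000001111111000000000000000000000


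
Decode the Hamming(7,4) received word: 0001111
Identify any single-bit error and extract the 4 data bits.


Syndrome = 0: no error detected

Data: 0111 (no errors)


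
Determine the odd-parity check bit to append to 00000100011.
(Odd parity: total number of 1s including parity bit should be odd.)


Number of 1s in data: 3
Parity bit: 0

0


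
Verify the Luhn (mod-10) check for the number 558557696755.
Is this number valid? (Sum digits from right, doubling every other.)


Luhn sum = 54
54 mod 10 = 4

Invalid (Luhn sum mod 10 = 4)


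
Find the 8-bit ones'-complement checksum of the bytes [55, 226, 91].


Sum = 372 mod 256 = 116
Complement = 139

139


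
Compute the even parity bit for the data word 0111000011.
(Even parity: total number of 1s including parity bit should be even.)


Number of 1s in data: 5
Parity bit: 1

1


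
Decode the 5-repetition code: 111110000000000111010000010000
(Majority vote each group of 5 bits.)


Groups: 11111, 00000, 00000, 11101, 00000, 10000
Majority votes: 100100

100100


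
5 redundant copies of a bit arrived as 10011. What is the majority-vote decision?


Ones: 3 out of 5
Threshold: 3

1 (3/5 voted 1)


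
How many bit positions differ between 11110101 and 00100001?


XOR: 11010100
Count of 1s: 4

4


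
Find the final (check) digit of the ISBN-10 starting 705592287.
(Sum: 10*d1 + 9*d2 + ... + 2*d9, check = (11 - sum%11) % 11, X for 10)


Weighted sum: 255
255 mod 11 = 2

Check digit: 9


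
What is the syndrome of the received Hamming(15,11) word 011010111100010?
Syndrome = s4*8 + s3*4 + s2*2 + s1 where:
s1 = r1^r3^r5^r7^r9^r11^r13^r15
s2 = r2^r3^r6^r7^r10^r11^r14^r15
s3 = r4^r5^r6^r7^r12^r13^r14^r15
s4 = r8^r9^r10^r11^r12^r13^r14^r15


s1=0, s2=1, s3=1, s4=0

Syndrome = 6 (error at position 6)


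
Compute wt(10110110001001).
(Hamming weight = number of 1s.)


Counting 1s in 10110110001001

7


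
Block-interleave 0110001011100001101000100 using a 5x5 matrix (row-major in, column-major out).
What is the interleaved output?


Matrix:
  01100
  01011
  10000
  11010
  00100
Read columns: 0011011010100010101001000

0011011010100010101001000


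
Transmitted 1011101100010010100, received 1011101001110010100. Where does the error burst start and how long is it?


XOR: 0000000101100000000

Burst at position 7, length 4


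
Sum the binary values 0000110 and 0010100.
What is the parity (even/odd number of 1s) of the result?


0000110 = 6
0010100 = 20
Sum = 26 = 11010
1s count = 3

odd parity (3 ones in 11010)


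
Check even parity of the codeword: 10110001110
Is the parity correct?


Number of 1s: 6

Yes, parity is correct (6 ones)


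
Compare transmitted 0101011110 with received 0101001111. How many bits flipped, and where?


XOR: 0000010001

2 error(s) at position(s): 5, 9


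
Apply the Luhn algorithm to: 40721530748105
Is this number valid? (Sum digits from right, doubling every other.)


Luhn sum = 50
50 mod 10 = 0

Valid (Luhn sum mod 10 = 0)


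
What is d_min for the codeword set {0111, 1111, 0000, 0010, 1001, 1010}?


Comparing all pairs, minimum distance: 1
Can detect 0 errors, correct 0 errors

1


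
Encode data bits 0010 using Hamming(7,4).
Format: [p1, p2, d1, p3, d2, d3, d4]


Parity bits: p1=0, p2=1, p3=1

0101010


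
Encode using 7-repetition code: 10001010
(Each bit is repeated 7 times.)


Each bit -> 7 copies

11111110000000000000000000001111111000000011111110000000
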